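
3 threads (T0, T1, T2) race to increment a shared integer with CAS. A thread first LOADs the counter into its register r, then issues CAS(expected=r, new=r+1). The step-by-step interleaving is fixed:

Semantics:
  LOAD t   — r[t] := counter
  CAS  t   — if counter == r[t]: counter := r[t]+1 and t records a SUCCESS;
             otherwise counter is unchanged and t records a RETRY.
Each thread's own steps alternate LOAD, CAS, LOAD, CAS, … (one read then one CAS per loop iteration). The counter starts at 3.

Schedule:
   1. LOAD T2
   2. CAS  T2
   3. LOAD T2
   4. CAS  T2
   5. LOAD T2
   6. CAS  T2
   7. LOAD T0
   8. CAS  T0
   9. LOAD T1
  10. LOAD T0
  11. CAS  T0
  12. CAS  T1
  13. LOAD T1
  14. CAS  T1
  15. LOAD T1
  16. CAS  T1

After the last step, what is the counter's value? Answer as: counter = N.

step 1: T2 LOAD ⇒ load; ctr=3 reg=3
step 2: T2 CAS ⇒ ok; ctr=4 reg=3
step 3: T2 LOAD ⇒ load; ctr=4 reg=4
step 4: T2 CAS ⇒ ok; ctr=5 reg=4
step 5: T2 LOAD ⇒ load; ctr=5 reg=5
step 6: T2 CAS ⇒ ok; ctr=6 reg=5
step 7: T0 LOAD ⇒ load; ctr=6 reg=6
step 8: T0 CAS ⇒ ok; ctr=7 reg=6
step 9: T1 LOAD ⇒ load; ctr=7 reg=7
step 10: T0 LOAD ⇒ load; ctr=7 reg=7
step 11: T0 CAS ⇒ ok; ctr=8 reg=7
step 12: T1 CAS ⇒ retry; ctr=8 reg=7
step 13: T1 LOAD ⇒ load; ctr=8 reg=8
step 14: T1 CAS ⇒ ok; ctr=9 reg=8
step 15: T1 LOAD ⇒ load; ctr=9 reg=9
step 16: T1 CAS ⇒ ok; ctr=10 reg=9

counter = 10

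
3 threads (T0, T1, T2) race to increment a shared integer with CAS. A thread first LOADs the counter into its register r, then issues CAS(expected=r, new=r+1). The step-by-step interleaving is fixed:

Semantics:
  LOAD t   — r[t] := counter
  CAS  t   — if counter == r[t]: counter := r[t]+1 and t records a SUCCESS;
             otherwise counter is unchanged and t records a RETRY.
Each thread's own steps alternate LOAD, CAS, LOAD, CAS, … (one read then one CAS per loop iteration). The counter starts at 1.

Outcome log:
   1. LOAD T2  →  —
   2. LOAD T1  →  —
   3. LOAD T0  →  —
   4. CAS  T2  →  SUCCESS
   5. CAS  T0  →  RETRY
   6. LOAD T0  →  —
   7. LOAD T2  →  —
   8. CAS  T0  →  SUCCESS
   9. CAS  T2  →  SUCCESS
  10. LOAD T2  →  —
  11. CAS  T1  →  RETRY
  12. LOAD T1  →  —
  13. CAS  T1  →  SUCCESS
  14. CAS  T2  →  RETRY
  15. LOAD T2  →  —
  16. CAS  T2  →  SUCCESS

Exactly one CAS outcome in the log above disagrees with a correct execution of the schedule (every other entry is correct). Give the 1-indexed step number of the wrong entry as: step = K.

Re-executing:
[1] T2.load  rd  (counter 1, T2.r 1)
[2] T1.load  rd  (counter 1, T1.r 1)
[3] T0.load  rd  (counter 1, T0.r 1)
[4] T2.cas  hit  (counter 2, T2.r 1)
[5] T0.cas  miss  (counter 2, T0.r 1)
[6] T0.load  rd  (counter 2, T0.r 2)
[7] T2.load  rd  (counter 2, T2.r 2)
[8] T0.cas  hit  (counter 3, T0.r 2)
[9] T2.cas  miss  (counter 3, T2.r 2)
[10] T2.load  rd  (counter 3, T2.r 3)
[11] T1.cas  miss  (counter 3, T1.r 1)
[12] T1.load  rd  (counter 3, T1.r 3)
[13] T1.cas  hit  (counter 4, T1.r 3)
[14] T2.cas  miss  (counter 4, T2.r 3)
[15] T2.load  rd  (counter 4, T2.r 4)
[16] T2.cas  hit  (counter 5, T2.r 4)
Mismatch at 9.

step = 9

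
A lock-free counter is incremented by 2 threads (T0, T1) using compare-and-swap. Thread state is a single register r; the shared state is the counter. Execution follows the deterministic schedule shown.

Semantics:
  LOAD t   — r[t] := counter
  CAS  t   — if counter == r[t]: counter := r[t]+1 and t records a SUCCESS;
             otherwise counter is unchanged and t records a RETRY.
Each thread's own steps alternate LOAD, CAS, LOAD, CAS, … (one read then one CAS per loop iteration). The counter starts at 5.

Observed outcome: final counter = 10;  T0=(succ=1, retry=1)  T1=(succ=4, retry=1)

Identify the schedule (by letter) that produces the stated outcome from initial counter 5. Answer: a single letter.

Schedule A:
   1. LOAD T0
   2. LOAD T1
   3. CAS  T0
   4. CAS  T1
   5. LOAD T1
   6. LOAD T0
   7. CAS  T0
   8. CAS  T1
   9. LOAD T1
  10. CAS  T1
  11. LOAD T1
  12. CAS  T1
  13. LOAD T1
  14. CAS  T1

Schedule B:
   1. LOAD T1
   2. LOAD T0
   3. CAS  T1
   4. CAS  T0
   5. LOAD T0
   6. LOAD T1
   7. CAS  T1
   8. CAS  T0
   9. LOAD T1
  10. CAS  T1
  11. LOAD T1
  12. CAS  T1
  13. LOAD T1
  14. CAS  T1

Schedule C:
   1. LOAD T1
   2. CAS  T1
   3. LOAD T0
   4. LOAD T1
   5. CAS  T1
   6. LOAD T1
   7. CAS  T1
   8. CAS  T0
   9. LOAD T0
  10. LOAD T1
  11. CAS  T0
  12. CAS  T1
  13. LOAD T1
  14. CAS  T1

C

Simulating candidate C:
[1] T1.load  rd  (counter 5, T1.r 5)
[2] T1.cas  hit  (counter 6, T1.r 5)
[3] T0.load  rd  (counter 6, T0.r 6)
[4] T1.load  rd  (counter 6, T1.r 6)
[5] T1.cas  hit  (counter 7, T1.r 6)
[6] T1.load  rd  (counter 7, T1.r 7)
[7] T1.cas  hit  (counter 8, T1.r 7)
[8] T0.cas  miss  (counter 8, T0.r 6)
[9] T0.load  rd  (counter 8, T0.r 8)
[10] T1.load  rd  (counter 8, T1.r 8)
[11] T0.cas  hit  (counter 9, T0.r 8)
[12] T1.cas  miss  (counter 9, T1.r 8)
[13] T1.load  rd  (counter 9, T1.r 9)
[14] T1.cas  hit  (counter 10, T1.r 9)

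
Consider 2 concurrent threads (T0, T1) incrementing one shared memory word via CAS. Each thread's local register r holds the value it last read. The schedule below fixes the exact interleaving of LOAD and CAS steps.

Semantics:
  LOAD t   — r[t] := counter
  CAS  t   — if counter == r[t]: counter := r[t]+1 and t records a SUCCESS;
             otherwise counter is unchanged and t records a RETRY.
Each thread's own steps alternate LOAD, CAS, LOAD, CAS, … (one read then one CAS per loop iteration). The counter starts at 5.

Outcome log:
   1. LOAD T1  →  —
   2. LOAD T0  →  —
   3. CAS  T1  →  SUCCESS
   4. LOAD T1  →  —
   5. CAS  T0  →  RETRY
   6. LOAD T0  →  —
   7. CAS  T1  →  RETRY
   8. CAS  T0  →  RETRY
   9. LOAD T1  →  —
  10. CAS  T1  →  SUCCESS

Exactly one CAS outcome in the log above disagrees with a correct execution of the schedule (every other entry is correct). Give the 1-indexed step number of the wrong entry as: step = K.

Re-executing:
1. LOAD T1 → mem=5 r[T1]=5 [LOAD]
2. LOAD T0 → mem=5 r[T0]=5 [LOAD]
3. CAS T1 → mem=6 r[T1]=5 [OK]
4. LOAD T1 → mem=6 r[T1]=6 [LOAD]
5. CAS T0 → mem=6 r[T0]=5 [RETRY]
6. LOAD T0 → mem=6 r[T0]=6 [LOAD]
7. CAS T1 → mem=7 r[T1]=6 [OK]
8. CAS T0 → mem=7 r[T0]=6 [RETRY]
9. LOAD T1 → mem=7 r[T1]=7 [LOAD]
10. CAS T1 → mem=8 r[T1]=7 [OK]
Mismatch at 7.

step = 7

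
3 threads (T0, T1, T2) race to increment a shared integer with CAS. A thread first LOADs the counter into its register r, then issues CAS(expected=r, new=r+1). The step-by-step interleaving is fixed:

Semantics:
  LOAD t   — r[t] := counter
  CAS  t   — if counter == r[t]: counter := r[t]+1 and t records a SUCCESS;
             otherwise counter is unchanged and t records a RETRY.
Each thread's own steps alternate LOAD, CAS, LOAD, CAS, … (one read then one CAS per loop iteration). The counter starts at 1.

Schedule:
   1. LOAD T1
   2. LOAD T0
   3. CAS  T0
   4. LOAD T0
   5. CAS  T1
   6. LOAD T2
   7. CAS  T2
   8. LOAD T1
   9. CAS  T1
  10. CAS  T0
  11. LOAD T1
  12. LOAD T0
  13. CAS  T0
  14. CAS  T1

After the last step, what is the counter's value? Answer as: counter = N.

counter = 5

step 1: T1 LOAD ⇒ load; ctr=1 reg=1
step 2: T0 LOAD ⇒ load; ctr=1 reg=1
step 3: T0 CAS ⇒ ok; ctr=2 reg=1
step 4: T0 LOAD ⇒ load; ctr=2 reg=2
step 5: T1 CAS ⇒ retry; ctr=2 reg=1
step 6: T2 LOAD ⇒ load; ctr=2 reg=2
step 7: T2 CAS ⇒ ok; ctr=3 reg=2
step 8: T1 LOAD ⇒ load; ctr=3 reg=3
step 9: T1 CAS ⇒ ok; ctr=4 reg=3
step 10: T0 CAS ⇒ retry; ctr=4 reg=2
step 11: T1 LOAD ⇒ load; ctr=4 reg=4
step 12: T0 LOAD ⇒ load; ctr=4 reg=4
step 13: T0 CAS ⇒ ok; ctr=5 reg=4
step 14: T1 CAS ⇒ retry; ctr=5 reg=4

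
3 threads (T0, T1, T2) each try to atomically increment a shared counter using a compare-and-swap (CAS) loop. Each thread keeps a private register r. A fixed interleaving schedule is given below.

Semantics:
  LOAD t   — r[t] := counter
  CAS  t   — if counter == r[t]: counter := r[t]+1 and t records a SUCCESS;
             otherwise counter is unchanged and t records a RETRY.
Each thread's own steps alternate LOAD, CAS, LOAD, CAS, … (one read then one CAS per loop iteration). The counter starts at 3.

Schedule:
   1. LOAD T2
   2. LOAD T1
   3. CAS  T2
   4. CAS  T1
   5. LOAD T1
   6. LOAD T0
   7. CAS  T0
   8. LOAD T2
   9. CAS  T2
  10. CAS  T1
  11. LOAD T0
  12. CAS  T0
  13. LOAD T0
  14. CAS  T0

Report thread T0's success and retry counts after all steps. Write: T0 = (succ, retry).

T0 = (3, 0)

1. LOAD T2 → mem=3 r[T2]=3 [LOAD]
2. LOAD T1 → mem=3 r[T1]=3 [LOAD]
3. CAS T2 → mem=4 r[T2]=3 [OK]
4. CAS T1 → mem=4 r[T1]=3 [RETRY]
5. LOAD T1 → mem=4 r[T1]=4 [LOAD]
6. LOAD T0 → mem=4 r[T0]=4 [LOAD]
7. CAS T0 → mem=5 r[T0]=4 [OK]
8. LOAD T2 → mem=5 r[T2]=5 [LOAD]
9. CAS T2 → mem=6 r[T2]=5 [OK]
10. CAS T1 → mem=6 r[T1]=4 [RETRY]
11. LOAD T0 → mem=6 r[T0]=6 [LOAD]
12. CAS T0 → mem=7 r[T0]=6 [OK]
13. LOAD T0 → mem=7 r[T0]=7 [LOAD]
14. CAS T0 → mem=8 r[T0]=7 [OK]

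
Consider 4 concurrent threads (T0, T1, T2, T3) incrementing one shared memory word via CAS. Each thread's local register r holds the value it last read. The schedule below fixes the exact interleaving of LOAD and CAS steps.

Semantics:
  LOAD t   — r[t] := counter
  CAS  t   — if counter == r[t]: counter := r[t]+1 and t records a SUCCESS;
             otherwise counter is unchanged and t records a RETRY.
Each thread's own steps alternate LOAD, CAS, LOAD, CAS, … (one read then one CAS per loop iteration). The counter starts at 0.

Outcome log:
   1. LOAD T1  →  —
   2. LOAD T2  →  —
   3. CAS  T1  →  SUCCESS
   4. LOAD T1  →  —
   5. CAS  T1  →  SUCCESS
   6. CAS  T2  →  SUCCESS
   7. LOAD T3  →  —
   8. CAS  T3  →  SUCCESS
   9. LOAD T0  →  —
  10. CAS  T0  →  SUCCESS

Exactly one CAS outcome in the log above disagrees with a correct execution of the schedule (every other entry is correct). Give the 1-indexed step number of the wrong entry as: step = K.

Reference trace:
step 1: T1 LOAD ⇒ load; ctr=0 reg=0
step 2: T2 LOAD ⇒ load; ctr=0 reg=0
step 3: T1 CAS ⇒ ok; ctr=1 reg=0
step 4: T1 LOAD ⇒ load; ctr=1 reg=1
step 5: T1 CAS ⇒ ok; ctr=2 reg=1
step 6: T2 CAS ⇒ retry; ctr=2 reg=0
step 7: T3 LOAD ⇒ load; ctr=2 reg=2
step 8: T3 CAS ⇒ ok; ctr=3 reg=2
step 9: T0 LOAD ⇒ load; ctr=3 reg=3
step 10: T0 CAS ⇒ ok; ctr=4 reg=3
Log disagrees first at step 6.

step = 6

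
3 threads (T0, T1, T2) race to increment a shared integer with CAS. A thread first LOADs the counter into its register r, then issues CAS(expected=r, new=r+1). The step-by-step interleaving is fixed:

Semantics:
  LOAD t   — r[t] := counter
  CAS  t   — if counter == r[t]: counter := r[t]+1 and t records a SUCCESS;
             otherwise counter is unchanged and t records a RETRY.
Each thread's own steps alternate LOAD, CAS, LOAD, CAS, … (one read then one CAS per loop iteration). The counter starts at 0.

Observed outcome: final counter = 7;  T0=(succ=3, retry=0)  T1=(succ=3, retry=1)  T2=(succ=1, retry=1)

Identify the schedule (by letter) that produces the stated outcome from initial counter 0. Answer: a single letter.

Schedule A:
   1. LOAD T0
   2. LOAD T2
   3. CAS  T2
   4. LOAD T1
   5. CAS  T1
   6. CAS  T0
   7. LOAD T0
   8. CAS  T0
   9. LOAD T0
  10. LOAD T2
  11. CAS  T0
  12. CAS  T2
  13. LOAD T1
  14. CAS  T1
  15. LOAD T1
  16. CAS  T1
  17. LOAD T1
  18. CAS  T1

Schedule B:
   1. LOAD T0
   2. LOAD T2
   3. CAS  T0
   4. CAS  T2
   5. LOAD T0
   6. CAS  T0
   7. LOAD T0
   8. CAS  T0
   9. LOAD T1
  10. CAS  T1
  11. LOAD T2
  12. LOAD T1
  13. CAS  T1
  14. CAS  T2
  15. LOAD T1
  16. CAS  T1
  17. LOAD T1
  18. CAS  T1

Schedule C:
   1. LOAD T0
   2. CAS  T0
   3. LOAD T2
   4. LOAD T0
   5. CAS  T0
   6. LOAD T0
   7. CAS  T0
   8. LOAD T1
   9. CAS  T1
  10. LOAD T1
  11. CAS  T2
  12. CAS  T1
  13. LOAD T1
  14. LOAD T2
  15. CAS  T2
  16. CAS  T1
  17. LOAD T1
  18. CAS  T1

Simulating candidate C:
T0 LOAD — after: cnt=0, r=0 — load
T0 CAS — after: cnt=1, r=0 — ok
T2 LOAD — after: cnt=1, r=1 — load
T0 LOAD — after: cnt=1, r=1 — load
T0 CAS — after: cnt=2, r=1 — ok
T0 LOAD — after: cnt=2, r=2 — load
T0 CAS — after: cnt=3, r=2 — ok
T1 LOAD — after: cnt=3, r=3 — load
T1 CAS — after: cnt=4, r=3 — ok
T1 LOAD — after: cnt=4, r=4 — load
T2 CAS — after: cnt=4, r=1 — retry
T1 CAS — after: cnt=5, r=4 — ok
T1 LOAD — after: cnt=5, r=5 — load
T2 LOAD — after: cnt=5, r=5 — load
T2 CAS — after: cnt=6, r=5 — ok
T1 CAS — after: cnt=6, r=5 — retry
T1 LOAD — after: cnt=6, r=6 — load
T1 CAS — after: cnt=7, r=6 — ok

C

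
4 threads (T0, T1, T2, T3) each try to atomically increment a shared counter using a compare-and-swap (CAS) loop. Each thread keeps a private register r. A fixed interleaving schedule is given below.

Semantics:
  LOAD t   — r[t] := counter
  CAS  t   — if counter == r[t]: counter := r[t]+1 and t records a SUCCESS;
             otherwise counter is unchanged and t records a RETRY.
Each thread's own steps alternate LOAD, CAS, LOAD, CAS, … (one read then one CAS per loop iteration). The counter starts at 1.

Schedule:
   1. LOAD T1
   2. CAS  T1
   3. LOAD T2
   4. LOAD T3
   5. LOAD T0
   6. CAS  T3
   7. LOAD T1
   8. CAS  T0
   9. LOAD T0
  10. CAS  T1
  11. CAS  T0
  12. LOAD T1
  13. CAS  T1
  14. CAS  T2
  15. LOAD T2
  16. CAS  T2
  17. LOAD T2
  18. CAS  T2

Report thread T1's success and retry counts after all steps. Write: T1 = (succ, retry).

T1 = (3, 0)

T1 LOAD — after: cnt=1, r=1 — load
T1 CAS — after: cnt=2, r=1 — ok
T2 LOAD — after: cnt=2, r=2 — load
T3 LOAD — after: cnt=2, r=2 — load
T0 LOAD — after: cnt=2, r=2 — load
T3 CAS — after: cnt=3, r=2 — ok
T1 LOAD — after: cnt=3, r=3 — load
T0 CAS — after: cnt=3, r=2 — retry
T0 LOAD — after: cnt=3, r=3 — load
T1 CAS — after: cnt=4, r=3 — ok
T0 CAS — after: cnt=4, r=3 — retry
T1 LOAD — after: cnt=4, r=4 — load
T1 CAS — after: cnt=5, r=4 — ok
T2 CAS — after: cnt=5, r=2 — retry
T2 LOAD — after: cnt=5, r=5 — load
T2 CAS — after: cnt=6, r=5 — ok
T2 LOAD — after: cnt=6, r=6 — load
T2 CAS — after: cnt=7, r=6 — ok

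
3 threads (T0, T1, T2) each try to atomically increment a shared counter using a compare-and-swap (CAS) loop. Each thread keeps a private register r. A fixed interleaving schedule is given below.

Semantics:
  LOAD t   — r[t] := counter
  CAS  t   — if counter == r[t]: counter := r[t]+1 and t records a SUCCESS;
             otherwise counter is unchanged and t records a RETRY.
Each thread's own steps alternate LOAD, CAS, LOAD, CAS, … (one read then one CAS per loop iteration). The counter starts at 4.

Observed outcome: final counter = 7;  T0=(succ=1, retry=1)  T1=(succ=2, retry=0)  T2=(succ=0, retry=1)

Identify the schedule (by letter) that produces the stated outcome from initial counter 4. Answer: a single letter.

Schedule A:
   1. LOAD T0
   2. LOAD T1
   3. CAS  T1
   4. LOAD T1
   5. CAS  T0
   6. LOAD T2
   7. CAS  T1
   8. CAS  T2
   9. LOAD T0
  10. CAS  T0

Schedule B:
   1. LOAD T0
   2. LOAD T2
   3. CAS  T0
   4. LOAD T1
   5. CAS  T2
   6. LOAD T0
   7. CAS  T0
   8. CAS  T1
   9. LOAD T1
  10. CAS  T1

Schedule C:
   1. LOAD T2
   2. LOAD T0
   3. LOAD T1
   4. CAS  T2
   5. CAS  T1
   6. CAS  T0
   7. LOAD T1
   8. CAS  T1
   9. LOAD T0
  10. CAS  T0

A

Simulating candidate A:
T0 LOAD — after: cnt=4, r=4 — load
T1 LOAD — after: cnt=4, r=4 — load
T1 CAS — after: cnt=5, r=4 — ok
T1 LOAD — after: cnt=5, r=5 — load
T0 CAS — after: cnt=5, r=4 — retry
T2 LOAD — after: cnt=5, r=5 — load
T1 CAS — after: cnt=6, r=5 — ok
T2 CAS — after: cnt=6, r=5 — retry
T0 LOAD — after: cnt=6, r=6 — load
T0 CAS — after: cnt=7, r=6 — ok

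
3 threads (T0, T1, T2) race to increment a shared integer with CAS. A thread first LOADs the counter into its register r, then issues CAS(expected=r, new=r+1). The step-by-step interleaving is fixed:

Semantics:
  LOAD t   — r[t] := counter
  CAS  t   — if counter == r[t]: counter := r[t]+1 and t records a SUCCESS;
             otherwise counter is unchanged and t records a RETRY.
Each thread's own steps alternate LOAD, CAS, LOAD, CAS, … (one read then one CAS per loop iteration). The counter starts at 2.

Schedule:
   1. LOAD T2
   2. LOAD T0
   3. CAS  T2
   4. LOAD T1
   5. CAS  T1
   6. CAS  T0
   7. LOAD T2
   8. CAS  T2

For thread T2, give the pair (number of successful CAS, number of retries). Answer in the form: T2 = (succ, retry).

T2 = (2, 0)

   1) LOAD T2:  M=2  r_T2=2
   2) LOAD T0:  M=2  r_T0=2
   3) CAS  T2:  M=3  r_T2=2 ✓
   4) LOAD T1:  M=3  r_T1=3
   5) CAS  T1:  M=4  r_T1=3 ✓
   6) CAS  T0:  M=4  r_T0=2 ✗
   7) LOAD T2:  M=4  r_T2=4
   8) CAS  T2:  M=5  r_T2=4 ✓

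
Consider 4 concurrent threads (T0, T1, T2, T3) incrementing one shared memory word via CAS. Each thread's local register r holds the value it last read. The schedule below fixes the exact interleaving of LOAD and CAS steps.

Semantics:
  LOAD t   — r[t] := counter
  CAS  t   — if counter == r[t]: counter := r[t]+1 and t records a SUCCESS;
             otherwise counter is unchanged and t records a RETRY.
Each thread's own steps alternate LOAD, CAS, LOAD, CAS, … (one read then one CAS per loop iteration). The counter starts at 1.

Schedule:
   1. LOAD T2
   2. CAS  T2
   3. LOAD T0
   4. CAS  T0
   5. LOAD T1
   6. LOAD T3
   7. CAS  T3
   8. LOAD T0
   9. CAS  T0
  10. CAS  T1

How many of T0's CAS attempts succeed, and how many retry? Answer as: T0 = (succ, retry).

T0 = (2, 0)

T2 LOAD — after: cnt=1, r=1 — load
T2 CAS — after: cnt=2, r=1 — ok
T0 LOAD — after: cnt=2, r=2 — load
T0 CAS — after: cnt=3, r=2 — ok
T1 LOAD — after: cnt=3, r=3 — load
T3 LOAD — after: cnt=3, r=3 — load
T3 CAS — after: cnt=4, r=3 — ok
T0 LOAD — after: cnt=4, r=4 — load
T0 CAS — after: cnt=5, r=4 — ok
T1 CAS — after: cnt=5, r=3 — retry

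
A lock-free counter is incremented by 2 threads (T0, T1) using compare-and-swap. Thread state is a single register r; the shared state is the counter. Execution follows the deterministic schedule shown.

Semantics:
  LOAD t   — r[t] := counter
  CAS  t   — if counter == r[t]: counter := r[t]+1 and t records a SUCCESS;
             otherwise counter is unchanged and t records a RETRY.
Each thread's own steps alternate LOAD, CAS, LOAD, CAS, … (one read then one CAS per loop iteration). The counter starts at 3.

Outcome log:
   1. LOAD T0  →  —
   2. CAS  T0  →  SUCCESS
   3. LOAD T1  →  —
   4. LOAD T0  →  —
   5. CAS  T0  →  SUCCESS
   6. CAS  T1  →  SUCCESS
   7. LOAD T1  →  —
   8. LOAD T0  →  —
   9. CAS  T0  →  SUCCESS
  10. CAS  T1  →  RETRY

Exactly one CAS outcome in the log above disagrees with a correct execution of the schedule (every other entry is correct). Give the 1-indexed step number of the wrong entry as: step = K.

Reference trace:
   1) LOAD T0:  M=3  r_T0=3
   2) CAS  T0:  M=4  r_T0=3 ✓
   3) LOAD T1:  M=4  r_T1=4
   4) LOAD T0:  M=4  r_T0=4
   5) CAS  T0:  M=5  r_T0=4 ✓
   6) CAS  T1:  M=5  r_T1=4 ✗
   7) LOAD T1:  M=5  r_T1=5
   8) LOAD T0:  M=5  r_T0=5
   9) CAS  T0:  M=6  r_T0=5 ✓
  10) CAS  T1:  M=6  r_T1=5 ✗
Flip is step 6.

step = 6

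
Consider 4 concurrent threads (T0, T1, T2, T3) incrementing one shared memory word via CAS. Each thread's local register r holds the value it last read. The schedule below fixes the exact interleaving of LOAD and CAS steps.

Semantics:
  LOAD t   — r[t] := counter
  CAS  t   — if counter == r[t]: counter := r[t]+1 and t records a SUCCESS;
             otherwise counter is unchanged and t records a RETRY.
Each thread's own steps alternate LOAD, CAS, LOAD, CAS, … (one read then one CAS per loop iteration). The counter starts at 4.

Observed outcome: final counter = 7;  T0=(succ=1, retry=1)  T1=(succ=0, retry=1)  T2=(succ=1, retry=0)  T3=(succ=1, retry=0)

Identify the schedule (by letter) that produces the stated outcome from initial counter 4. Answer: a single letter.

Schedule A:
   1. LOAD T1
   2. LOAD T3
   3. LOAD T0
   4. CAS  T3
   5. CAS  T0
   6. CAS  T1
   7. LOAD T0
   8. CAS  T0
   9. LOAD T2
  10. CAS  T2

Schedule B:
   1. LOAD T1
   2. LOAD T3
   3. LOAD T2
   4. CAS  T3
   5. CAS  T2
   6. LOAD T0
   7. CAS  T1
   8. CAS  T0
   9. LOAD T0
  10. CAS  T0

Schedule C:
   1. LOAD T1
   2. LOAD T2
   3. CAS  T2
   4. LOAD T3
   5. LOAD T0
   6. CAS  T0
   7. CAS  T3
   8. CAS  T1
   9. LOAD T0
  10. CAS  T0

A

Run A:
1. LOAD T1 → mem=4 r[T1]=4 [LOAD]
2. LOAD T3 → mem=4 r[T3]=4 [LOAD]
3. LOAD T0 → mem=4 r[T0]=4 [LOAD]
4. CAS T3 → mem=5 r[T3]=4 [OK]
5. CAS T0 → mem=5 r[T0]=4 [RETRY]
6. CAS T1 → mem=5 r[T1]=4 [RETRY]
7. LOAD T0 → mem=5 r[T0]=5 [LOAD]
8. CAS T0 → mem=6 r[T0]=5 [OK]
9. LOAD T2 → mem=6 r[T2]=6 [LOAD]
10. CAS T2 → mem=7 r[T2]=6 [OK]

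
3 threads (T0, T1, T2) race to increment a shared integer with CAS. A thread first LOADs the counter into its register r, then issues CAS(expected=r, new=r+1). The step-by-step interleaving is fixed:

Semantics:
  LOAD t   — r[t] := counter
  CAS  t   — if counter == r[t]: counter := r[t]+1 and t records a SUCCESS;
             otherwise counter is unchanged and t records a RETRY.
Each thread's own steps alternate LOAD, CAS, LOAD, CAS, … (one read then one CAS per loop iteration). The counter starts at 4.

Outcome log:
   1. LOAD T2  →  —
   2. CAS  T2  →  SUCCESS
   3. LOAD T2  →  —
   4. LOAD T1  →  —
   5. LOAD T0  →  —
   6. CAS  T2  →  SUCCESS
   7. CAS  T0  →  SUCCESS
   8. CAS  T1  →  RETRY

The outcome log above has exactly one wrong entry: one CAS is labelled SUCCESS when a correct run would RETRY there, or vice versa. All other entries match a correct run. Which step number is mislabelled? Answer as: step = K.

step = 7

Correct run:
[1] T2.load  rd  (counter 4, T2.r 4)
[2] T2.cas  hit  (counter 5, T2.r 4)
[3] T2.load  rd  (counter 5, T2.r 5)
[4] T1.load  rd  (counter 5, T1.r 5)
[5] T0.load  rd  (counter 5, T0.r 5)
[6] T2.cas  hit  (counter 6, T2.r 5)
[7] T0.cas  miss  (counter 6, T0.r 5)
[8] T1.cas  miss  (counter 6, T1.r 5)
Mismatch at 7.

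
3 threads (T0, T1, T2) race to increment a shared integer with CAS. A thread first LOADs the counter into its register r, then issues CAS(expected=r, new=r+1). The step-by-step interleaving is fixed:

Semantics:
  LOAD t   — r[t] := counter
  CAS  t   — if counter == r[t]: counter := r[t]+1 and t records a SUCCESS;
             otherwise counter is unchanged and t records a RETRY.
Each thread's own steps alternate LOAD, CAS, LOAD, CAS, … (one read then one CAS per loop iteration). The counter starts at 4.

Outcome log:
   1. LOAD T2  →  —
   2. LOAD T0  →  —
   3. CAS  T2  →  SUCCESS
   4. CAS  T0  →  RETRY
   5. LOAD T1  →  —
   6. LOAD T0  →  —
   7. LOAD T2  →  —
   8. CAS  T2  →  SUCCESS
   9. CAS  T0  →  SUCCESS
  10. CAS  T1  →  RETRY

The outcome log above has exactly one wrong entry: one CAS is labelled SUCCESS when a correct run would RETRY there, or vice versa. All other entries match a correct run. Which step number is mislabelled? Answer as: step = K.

step = 9

Re-executing:
1. LOAD T2 → mem=4 r[T2]=4 [LOAD]
2. LOAD T0 → mem=4 r[T0]=4 [LOAD]
3. CAS T2 → mem=5 r[T2]=4 [OK]
4. CAS T0 → mem=5 r[T0]=4 [RETRY]
5. LOAD T1 → mem=5 r[T1]=5 [LOAD]
6. LOAD T0 → mem=5 r[T0]=5 [LOAD]
7. LOAD T2 → mem=5 r[T2]=5 [LOAD]
8. CAS T2 → mem=6 r[T2]=5 [OK]
9. CAS T0 → mem=6 r[T0]=5 [RETRY]
10. CAS T1 → mem=6 r[T1]=5 [RETRY]
Log disagrees first at step 9.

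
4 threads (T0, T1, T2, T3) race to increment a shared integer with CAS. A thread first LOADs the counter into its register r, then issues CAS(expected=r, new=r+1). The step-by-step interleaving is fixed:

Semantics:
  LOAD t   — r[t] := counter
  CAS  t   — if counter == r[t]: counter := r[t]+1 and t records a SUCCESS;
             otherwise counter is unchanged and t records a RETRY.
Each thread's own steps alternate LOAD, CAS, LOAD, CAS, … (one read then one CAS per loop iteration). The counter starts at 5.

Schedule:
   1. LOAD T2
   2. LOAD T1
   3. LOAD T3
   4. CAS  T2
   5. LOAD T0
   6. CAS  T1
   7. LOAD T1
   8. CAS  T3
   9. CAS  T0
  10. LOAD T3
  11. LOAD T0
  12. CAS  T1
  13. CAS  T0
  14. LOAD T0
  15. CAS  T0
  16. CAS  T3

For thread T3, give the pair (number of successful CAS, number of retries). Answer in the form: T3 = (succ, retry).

T3 = (0, 2)

   1) LOAD T2:  M=5  r_T2=5
   2) LOAD T1:  M=5  r_T1=5
   3) LOAD T3:  M=5  r_T3=5
   4) CAS  T2:  M=6  r_T2=5 ✓
   5) LOAD T0:  M=6  r_T0=6
   6) CAS  T1:  M=6  r_T1=5 ✗
   7) LOAD T1:  M=6  r_T1=6
   8) CAS  T3:  M=6  r_T3=5 ✗
   9) CAS  T0:  M=7  r_T0=6 ✓
  10) LOAD T3:  M=7  r_T3=7
  11) LOAD T0:  M=7  r_T0=7
  12) CAS  T1:  M=7  r_T1=6 ✗
  13) CAS  T0:  M=8  r_T0=7 ✓
  14) LOAD T0:  M=8  r_T0=8
  15) CAS  T0:  M=9  r_T0=8 ✓
  16) CAS  T3:  M=9  r_T3=7 ✗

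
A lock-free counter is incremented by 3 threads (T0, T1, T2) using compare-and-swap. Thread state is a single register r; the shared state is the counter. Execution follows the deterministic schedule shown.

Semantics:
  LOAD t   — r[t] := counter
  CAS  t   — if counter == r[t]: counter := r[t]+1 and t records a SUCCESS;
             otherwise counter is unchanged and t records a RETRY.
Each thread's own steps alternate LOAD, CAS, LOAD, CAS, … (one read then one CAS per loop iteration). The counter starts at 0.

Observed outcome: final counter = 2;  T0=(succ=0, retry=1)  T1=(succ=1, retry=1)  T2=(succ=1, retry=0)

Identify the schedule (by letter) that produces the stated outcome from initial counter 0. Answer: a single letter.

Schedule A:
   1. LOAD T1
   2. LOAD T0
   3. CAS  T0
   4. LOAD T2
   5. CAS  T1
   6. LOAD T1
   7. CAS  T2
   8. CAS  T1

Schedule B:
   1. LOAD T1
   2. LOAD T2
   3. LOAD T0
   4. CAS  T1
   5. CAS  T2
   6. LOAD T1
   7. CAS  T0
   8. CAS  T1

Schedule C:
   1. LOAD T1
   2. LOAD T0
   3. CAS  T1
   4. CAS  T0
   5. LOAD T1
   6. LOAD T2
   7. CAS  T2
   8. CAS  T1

Tracing schedule C:
#1 T1 reads 0
#2 T0 reads 0
#3 T1 CAS(0→1) writes; counter now 1
#4 T0 CAS(0→1) fails; counter now 1
#5 T1 reads 1
#6 T2 reads 1
#7 T2 CAS(1→2) writes; counter now 2
#8 T1 CAS(1→2) fails; counter now 2

C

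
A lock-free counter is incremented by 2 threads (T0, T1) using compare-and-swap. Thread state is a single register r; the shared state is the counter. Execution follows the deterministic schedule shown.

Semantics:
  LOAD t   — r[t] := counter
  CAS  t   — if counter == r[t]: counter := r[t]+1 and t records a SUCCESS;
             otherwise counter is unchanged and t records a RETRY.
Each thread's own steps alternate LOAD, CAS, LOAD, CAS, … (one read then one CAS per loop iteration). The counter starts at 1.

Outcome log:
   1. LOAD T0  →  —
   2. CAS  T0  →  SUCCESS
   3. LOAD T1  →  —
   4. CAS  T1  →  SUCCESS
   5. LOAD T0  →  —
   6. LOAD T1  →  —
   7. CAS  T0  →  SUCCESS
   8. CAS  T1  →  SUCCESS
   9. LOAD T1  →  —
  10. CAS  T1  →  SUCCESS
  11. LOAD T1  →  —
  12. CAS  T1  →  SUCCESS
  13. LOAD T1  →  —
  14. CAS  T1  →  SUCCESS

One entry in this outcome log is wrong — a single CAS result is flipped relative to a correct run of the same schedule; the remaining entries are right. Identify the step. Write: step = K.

Re-executing:
   1) LOAD T0:  M=1  r_T0=1
   2) CAS  T0:  M=2  r_T0=1 ✓
   3) LOAD T1:  M=2  r_T1=2
   4) CAS  T1:  M=3  r_T1=2 ✓
   5) LOAD T0:  M=3  r_T0=3
   6) LOAD T1:  M=3  r_T1=3
   7) CAS  T0:  M=4  r_T0=3 ✓
   8) CAS  T1:  M=4  r_T1=3 ✗
   9) LOAD T1:  M=4  r_T1=4
  10) CAS  T1:  M=5  r_T1=4 ✓
  11) LOAD T1:  M=5  r_T1=5
  12) CAS  T1:  M=6  r_T1=5 ✓
  13) LOAD T1:  M=6  r_T1=6
  14) CAS  T1:  M=7  r_T1=6 ✓
Log disagrees first at step 8.

step = 8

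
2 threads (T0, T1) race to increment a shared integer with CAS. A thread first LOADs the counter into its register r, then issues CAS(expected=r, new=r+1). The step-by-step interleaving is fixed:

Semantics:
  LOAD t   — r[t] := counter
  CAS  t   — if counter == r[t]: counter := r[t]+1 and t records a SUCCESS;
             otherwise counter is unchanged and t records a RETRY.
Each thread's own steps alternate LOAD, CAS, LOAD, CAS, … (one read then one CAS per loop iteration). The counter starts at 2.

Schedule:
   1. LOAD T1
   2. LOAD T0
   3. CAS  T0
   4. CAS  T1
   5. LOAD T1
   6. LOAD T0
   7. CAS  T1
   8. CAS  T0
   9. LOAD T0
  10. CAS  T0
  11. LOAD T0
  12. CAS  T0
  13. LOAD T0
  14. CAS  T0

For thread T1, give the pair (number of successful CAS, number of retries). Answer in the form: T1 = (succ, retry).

T1 = (1, 1)

1. LOAD T1 → mem=2 r[T1]=2 [LOAD]
2. LOAD T0 → mem=2 r[T0]=2 [LOAD]
3. CAS T0 → mem=3 r[T0]=2 [OK]
4. CAS T1 → mem=3 r[T1]=2 [RETRY]
5. LOAD T1 → mem=3 r[T1]=3 [LOAD]
6. LOAD T0 → mem=3 r[T0]=3 [LOAD]
7. CAS T1 → mem=4 r[T1]=3 [OK]
8. CAS T0 → mem=4 r[T0]=3 [RETRY]
9. LOAD T0 → mem=4 r[T0]=4 [LOAD]
10. CAS T0 → mem=5 r[T0]=4 [OK]
11. LOAD T0 → mem=5 r[T0]=5 [LOAD]
12. CAS T0 → mem=6 r[T0]=5 [OK]
13. LOAD T0 → mem=6 r[T0]=6 [LOAD]
14. CAS T0 → mem=7 r[T0]=6 [OK]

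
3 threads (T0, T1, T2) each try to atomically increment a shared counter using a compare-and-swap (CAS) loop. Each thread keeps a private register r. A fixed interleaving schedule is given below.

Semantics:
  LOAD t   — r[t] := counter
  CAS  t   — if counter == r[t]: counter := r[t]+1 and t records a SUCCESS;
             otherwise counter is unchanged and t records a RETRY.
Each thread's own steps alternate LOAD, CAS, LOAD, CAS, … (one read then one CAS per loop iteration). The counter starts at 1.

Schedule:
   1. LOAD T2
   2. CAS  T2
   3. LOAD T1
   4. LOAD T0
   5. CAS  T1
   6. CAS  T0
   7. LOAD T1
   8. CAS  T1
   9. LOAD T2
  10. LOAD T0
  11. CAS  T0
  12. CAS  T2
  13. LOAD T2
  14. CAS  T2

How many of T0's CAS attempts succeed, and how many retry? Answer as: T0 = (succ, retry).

#1 T2 reads 1
#2 T2 CAS(1→2) writes; counter now 2
#3 T1 reads 2
#4 T0 reads 2
#5 T1 CAS(2→3) writes; counter now 3
#6 T0 CAS(2→3) fails; counter now 3
#7 T1 reads 3
#8 T1 CAS(3→4) writes; counter now 4
#9 T2 reads 4
#10 T0 reads 4
#11 T0 CAS(4→5) writes; counter now 5
#12 T2 CAS(4→5) fails; counter now 5
#13 T2 reads 5
#14 T2 CAS(5→6) writes; counter now 6

T0 = (1, 1)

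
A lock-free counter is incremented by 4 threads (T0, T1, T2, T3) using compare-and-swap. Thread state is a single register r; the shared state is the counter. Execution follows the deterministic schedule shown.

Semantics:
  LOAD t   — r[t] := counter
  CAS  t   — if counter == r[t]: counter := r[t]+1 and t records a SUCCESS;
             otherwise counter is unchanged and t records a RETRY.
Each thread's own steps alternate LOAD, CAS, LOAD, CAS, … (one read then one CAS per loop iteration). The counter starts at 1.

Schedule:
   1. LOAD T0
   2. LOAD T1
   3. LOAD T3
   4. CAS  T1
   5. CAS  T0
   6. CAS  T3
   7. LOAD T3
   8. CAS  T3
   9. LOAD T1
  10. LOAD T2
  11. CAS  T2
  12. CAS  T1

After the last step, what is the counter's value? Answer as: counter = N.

counter = 4

#1 T0 reads 1
#2 T1 reads 1
#3 T3 reads 1
#4 T1 CAS(1→2) writes; counter now 2
#5 T0 CAS(1→2) fails; counter now 2
#6 T3 CAS(1→2) fails; counter now 2
#7 T3 reads 2
#8 T3 CAS(2→3) writes; counter now 3
#9 T1 reads 3
#10 T2 reads 3
#11 T2 CAS(3→4) writes; counter now 4
#12 T1 CAS(3→4) fails; counter now 4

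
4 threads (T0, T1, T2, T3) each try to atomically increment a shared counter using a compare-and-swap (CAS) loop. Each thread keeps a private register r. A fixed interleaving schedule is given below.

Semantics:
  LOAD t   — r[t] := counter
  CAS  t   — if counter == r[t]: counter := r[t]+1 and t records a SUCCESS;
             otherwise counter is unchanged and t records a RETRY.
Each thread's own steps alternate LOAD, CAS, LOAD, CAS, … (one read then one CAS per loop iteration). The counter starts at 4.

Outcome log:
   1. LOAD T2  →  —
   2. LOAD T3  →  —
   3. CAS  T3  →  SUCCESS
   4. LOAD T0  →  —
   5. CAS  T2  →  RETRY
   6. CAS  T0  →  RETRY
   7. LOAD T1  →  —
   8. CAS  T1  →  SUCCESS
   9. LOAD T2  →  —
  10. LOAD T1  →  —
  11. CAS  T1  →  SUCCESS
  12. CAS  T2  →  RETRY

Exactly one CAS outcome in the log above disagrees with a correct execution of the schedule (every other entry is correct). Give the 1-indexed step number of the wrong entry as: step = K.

step = 6

Re-executing:
[1] T2.load  rd  (counter 4, T2.r 4)
[2] T3.load  rd  (counter 4, T3.r 4)
[3] T3.cas  hit  (counter 5, T3.r 4)
[4] T0.load  rd  (counter 5, T0.r 5)
[5] T2.cas  miss  (counter 5, T2.r 4)
[6] T0.cas  hit  (counter 6, T0.r 5)
[7] T1.load  rd  (counter 6, T1.r 6)
[8] T1.cas  hit  (counter 7, T1.r 6)
[9] T2.load  rd  (counter 7, T2.r 7)
[10] T1.load  rd  (counter 7, T1.r 7)
[11] T1.cas  hit  (counter 8, T1.r 7)
[12] T2.cas  miss  (counter 8, T2.r 7)
Log disagrees first at step 6.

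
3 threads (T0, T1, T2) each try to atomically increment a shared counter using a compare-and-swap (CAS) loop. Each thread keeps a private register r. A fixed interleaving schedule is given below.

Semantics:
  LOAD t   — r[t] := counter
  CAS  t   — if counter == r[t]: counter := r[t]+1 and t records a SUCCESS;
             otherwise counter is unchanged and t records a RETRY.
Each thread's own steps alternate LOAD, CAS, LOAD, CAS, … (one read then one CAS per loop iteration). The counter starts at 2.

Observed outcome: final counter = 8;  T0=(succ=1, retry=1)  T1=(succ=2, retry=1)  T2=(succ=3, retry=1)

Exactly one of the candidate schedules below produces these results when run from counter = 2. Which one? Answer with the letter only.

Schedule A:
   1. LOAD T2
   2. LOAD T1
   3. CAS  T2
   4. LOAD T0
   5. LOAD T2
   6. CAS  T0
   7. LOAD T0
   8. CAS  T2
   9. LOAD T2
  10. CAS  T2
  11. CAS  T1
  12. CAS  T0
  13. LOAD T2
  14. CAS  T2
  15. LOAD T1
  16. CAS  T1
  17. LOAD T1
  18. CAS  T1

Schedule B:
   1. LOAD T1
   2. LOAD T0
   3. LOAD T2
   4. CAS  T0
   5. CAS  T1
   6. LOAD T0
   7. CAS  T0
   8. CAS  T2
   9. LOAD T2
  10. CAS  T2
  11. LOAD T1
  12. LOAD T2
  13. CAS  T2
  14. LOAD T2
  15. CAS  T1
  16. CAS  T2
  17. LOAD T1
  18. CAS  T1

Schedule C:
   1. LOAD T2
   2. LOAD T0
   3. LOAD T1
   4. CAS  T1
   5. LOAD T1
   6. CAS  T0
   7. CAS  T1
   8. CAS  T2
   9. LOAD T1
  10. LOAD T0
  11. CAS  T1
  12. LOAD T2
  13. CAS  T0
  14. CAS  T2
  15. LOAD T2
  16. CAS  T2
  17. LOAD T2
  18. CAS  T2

Tracing schedule A:
T2 LOAD — after: cnt=2, r=2 — load
T1 LOAD — after: cnt=2, r=2 — load
T2 CAS — after: cnt=3, r=2 — ok
T0 LOAD — after: cnt=3, r=3 — load
T2 LOAD — after: cnt=3, r=3 — load
T0 CAS — after: cnt=4, r=3 — ok
T0 LOAD — after: cnt=4, r=4 — load
T2 CAS — after: cnt=4, r=3 — retry
T2 LOAD — after: cnt=4, r=4 — load
T2 CAS — after: cnt=5, r=4 — ok
T1 CAS — after: cnt=5, r=2 — retry
T0 CAS — after: cnt=5, r=4 — retry
T2 LOAD — after: cnt=5, r=5 — load
T2 CAS — after: cnt=6, r=5 — ok
T1 LOAD — after: cnt=6, r=6 — load
T1 CAS — after: cnt=7, r=6 — ok
T1 LOAD — after: cnt=7, r=7 — load
T1 CAS — after: cnt=8, r=7 — ok

A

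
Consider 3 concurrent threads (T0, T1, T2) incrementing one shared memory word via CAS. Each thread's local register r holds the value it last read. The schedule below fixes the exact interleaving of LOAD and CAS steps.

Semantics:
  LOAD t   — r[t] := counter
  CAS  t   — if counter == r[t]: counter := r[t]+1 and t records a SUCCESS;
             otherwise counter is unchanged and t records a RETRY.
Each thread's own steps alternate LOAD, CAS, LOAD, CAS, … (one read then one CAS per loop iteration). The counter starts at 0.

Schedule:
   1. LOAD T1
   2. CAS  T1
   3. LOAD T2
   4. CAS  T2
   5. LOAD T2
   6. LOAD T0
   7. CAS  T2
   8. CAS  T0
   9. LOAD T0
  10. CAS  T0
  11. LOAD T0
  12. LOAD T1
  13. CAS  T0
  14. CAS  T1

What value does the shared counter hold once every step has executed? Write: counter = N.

counter = 5

[1] T1.load  rd  (counter 0, T1.r 0)
[2] T1.cas  hit  (counter 1, T1.r 0)
[3] T2.load  rd  (counter 1, T2.r 1)
[4] T2.cas  hit  (counter 2, T2.r 1)
[5] T2.load  rd  (counter 2, T2.r 2)
[6] T0.load  rd  (counter 2, T0.r 2)
[7] T2.cas  hit  (counter 3, T2.r 2)
[8] T0.cas  miss  (counter 3, T0.r 2)
[9] T0.load  rd  (counter 3, T0.r 3)
[10] T0.cas  hit  (counter 4, T0.r 3)
[11] T0.load  rd  (counter 4, T0.r 4)
[12] T1.load  rd  (counter 4, T1.r 4)
[13] T0.cas  hit  (counter 5, T0.r 4)
[14] T1.cas  miss  (counter 5, T1.r 4)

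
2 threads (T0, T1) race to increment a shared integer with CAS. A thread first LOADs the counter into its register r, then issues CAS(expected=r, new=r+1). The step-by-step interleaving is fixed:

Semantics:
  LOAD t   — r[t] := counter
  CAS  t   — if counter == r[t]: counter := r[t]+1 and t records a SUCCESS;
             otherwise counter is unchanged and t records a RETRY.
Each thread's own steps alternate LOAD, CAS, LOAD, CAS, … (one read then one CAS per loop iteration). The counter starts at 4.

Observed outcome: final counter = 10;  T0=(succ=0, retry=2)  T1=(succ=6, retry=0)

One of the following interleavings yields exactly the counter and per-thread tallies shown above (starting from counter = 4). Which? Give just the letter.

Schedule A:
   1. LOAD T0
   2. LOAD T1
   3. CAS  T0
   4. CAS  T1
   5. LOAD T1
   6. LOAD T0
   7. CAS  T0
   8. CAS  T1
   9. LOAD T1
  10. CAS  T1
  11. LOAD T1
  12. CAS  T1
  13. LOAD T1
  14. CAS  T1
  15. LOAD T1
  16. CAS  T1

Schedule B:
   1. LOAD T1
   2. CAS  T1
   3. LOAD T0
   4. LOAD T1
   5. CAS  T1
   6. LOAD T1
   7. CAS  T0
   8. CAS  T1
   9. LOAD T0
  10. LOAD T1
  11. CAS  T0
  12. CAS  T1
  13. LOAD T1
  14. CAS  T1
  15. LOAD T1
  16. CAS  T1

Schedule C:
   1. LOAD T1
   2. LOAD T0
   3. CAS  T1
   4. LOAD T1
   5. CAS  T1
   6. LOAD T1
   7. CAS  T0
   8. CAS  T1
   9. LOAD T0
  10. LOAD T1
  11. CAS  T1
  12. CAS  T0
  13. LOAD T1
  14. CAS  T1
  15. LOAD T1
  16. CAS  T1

C

Run C:
step 1: T1 LOAD ⇒ load; ctr=4 reg=4
step 2: T0 LOAD ⇒ load; ctr=4 reg=4
step 3: T1 CAS ⇒ ok; ctr=5 reg=4
step 4: T1 LOAD ⇒ load; ctr=5 reg=5
step 5: T1 CAS ⇒ ok; ctr=6 reg=5
step 6: T1 LOAD ⇒ load; ctr=6 reg=6
step 7: T0 CAS ⇒ retry; ctr=6 reg=4
step 8: T1 CAS ⇒ ok; ctr=7 reg=6
step 9: T0 LOAD ⇒ load; ctr=7 reg=7
step 10: T1 LOAD ⇒ load; ctr=7 reg=7
step 11: T1 CAS ⇒ ok; ctr=8 reg=7
step 12: T0 CAS ⇒ retry; ctr=8 reg=7
step 13: T1 LOAD ⇒ load; ctr=8 reg=8
step 14: T1 CAS ⇒ ok; ctr=9 reg=8
step 15: T1 LOAD ⇒ load; ctr=9 reg=9
step 16: T1 CAS ⇒ ok; ctr=10 reg=9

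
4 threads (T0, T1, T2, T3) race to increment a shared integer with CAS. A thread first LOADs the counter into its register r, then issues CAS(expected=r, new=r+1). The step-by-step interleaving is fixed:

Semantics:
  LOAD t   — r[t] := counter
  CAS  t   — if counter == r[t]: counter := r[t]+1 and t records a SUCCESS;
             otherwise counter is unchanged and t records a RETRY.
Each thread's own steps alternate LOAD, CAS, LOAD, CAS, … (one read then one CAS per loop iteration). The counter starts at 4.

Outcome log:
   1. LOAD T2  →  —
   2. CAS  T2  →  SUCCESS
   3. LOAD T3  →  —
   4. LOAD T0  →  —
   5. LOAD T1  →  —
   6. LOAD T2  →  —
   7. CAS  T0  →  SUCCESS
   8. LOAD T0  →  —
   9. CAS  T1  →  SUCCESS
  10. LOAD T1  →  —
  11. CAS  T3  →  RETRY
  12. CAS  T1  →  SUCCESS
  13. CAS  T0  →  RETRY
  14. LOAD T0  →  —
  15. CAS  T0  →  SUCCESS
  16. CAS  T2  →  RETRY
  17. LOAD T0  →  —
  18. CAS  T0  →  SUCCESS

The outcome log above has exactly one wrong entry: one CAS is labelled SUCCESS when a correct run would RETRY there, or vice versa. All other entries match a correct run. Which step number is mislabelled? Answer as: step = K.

Reference trace:
T2 LOAD — after: cnt=4, r=4 — load
T2 CAS — after: cnt=5, r=4 — ok
T3 LOAD — after: cnt=5, r=5 — load
T0 LOAD — after: cnt=5, r=5 — load
T1 LOAD — after: cnt=5, r=5 — load
T2 LOAD — after: cnt=5, r=5 — load
T0 CAS — after: cnt=6, r=5 — ok
T0 LOAD — after: cnt=6, r=6 — load
T1 CAS — after: cnt=6, r=5 — retry
T1 LOAD — after: cnt=6, r=6 — load
T3 CAS — after: cnt=6, r=5 — retry
T1 CAS — after: cnt=7, r=6 — ok
T0 CAS — after: cnt=7, r=6 — retry
T0 LOAD — after: cnt=7, r=7 — load
T0 CAS — after: cnt=8, r=7 — ok
T2 CAS — after: cnt=8, r=5 — retry
T0 LOAD — after: cnt=8, r=8 — load
T0 CAS — after: cnt=9, r=8 — ok
Mismatch at 9.

step = 9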